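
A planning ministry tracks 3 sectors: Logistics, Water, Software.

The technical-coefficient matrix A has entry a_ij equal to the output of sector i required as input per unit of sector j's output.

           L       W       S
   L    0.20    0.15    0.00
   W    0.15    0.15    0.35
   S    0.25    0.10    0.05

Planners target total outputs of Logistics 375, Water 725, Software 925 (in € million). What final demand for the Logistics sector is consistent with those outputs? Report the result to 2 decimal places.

I − A =
  [   0.80    -0.15     0.00]
  [  -0.15     0.85    -0.35]
  [  -0.25    -0.10     0.95]
d = (I − A) x:
  d_L = (+0.80)·375 + (-0.15)·725 + (+0.00)·925 = 191.25
  d_W = (-0.15)·375 + (+0.85)·725 + (-0.35)·925 = 236.25
  d_S = (-0.25)·375 + (-0.10)·725 + (+0.95)·925 = 712.50

d_L = 191.25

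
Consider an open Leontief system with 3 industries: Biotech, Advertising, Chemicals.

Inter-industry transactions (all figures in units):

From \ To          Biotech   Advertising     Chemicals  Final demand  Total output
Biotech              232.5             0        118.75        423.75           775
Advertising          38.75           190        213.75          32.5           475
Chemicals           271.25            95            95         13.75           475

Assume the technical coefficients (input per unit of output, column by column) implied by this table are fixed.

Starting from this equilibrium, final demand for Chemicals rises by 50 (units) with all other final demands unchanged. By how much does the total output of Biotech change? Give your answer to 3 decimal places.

Δx_B = 34.404

Technical coefficients a_ij = z_ij / X_j:
  a_BB = 232.5/775 = 0.30, a_AB = 38.75/775 = 0.05, a_CB = 271.25/775 = 0.35
  a_BA = 0/475 = 0.00, a_AA = 190/475 = 0.40, a_CA = 95/475 = 0.20
  a_BC = 118.75/475 = 0.25, a_AC = 213.75/475 = 0.45, a_CC = 95/475 = 0.20
I − A =
  [   0.70     0.00    -0.25]
  [  -0.05     0.60    -0.45]
  [  -0.35    -0.20     0.80]
Cofactors of I−A, C_ij = (−1)^(i+j)·(minor ij) (rows/columns in the sector order above):
  C_11 = (0.60)(0.80) − (-0.45)(-0.20) = 0.3900
  C_12 = −[(-0.05)(0.80) − (-0.45)(-0.35)] = 0.1975
  C_13 = (-0.05)(-0.20) − (0.60)(-0.35) = 0.2200
  C_21 = −[(0.00)(0.80) − (-0.25)(-0.20)] = 0.0500
  C_22 = (0.70)(0.80) − (-0.25)(-0.35) = 0.4725
  C_23 = −[(0.70)(-0.20) − (0.00)(-0.35)] = 0.1400
  C_31 = (0.00)(-0.45) − (-0.25)(0.60) = 0.1500
  C_32 = −[(0.70)(-0.45) − (-0.25)(-0.05)] = 0.3275
  C_33 = (0.70)(0.60) − (0.00)(-0.05) = 0.4200
det(I−A) = Σ_j (I−A)_1j·C_1j = (0.70)(0.3900) + (0.00)(0.1975) + (-0.25)(0.2200) = 0.2180
adj(I−A) = Cᵀ =
  [ 0.3900   0.0500   0.1500]
  [ 0.1975   0.4725   0.3275]
  [ 0.2200   0.1400   0.4200]
(I − A)⁻¹ = adj(I−A) / det(I−A) ≈
  [   1.7890     0.2294     0.6881]
  [   0.9060     2.1674     1.5023]
  [   1.0092     0.6422     1.9266]
Δx = (I − A)⁻¹ Δd with Δd having +50 in the Chemicals component and 0 elsewhere.
So Δx_B = L_BC · (+50), where L_BC = adj(I−A)_BC / det(I−A) = 0.1500 / 0.2180.
Δx_B = 0.1500 × (+50) / 0.2180 = 7.50 / 0.2180 ≈ 34.404.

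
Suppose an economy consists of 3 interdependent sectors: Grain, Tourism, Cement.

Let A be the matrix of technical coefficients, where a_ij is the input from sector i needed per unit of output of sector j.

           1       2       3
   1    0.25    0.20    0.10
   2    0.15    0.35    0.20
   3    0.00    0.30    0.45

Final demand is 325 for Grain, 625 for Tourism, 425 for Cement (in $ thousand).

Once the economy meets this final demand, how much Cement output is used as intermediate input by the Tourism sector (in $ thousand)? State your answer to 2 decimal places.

z_32 = 526.53

I − A =
  [   0.75    -0.20    -0.10]
  [  -0.15     0.65    -0.20]
  [   0.00    -0.30     0.55]
Cofactors of I−A, C_ij = (−1)^(i+j)·(minor ij) (rows/columns in the sector order above):
  C_11 = (0.65)(0.55) − (-0.20)(-0.30) = 0.2975
  C_12 = −[(-0.15)(0.55) − (-0.20)(0.00)] = 0.0825
  C_13 = (-0.15)(-0.30) − (0.65)(0.00) = 0.0450
  C_21 = −[(-0.20)(0.55) − (-0.10)(-0.30)] = 0.1400
  C_22 = (0.75)(0.55) − (-0.10)(0.00) = 0.4125
  C_23 = −[(0.75)(-0.30) − (-0.20)(0.00)] = 0.2250
  C_31 = (-0.20)(-0.20) − (-0.10)(0.65) = 0.1050
  C_32 = −[(0.75)(-0.20) − (-0.10)(-0.15)] = 0.1650
  C_33 = (0.75)(0.65) − (-0.20)(-0.15) = 0.4575
det(I−A) = Σ_j (I−A)_1j·C_1j = (0.75)(0.2975) + (-0.20)(0.0825) + (-0.10)(0.0450) = 0.202125
adj(I−A) = Cᵀ =
  [ 0.2975   0.1400   0.1050]
  [ 0.0825   0.4125   0.1650]
  [ 0.0450   0.2250   0.4575]
(I − A)⁻¹ = adj(I−A) / det(I−A) ≈
  [   1.4719     0.6926     0.5195]
  [   0.4082     2.0408     0.8163]
  [   0.2226     1.1132     2.2635]
First solve x = (I − A)⁻¹ d = adj(I−A)·d / det(I−A); in particular x_2 = (0.0825·325 + 0.4125·625 + 0.1650·425) / 0.202125 = 354.75 / 0.202125 ≈ 1755.1020.
Intermediate flow from 3 to 2: z_32 = a_32 · x_2 = 0.30 × 354.75 / 0.202125 = 106.425 / 0.202125 ≈ 526.53.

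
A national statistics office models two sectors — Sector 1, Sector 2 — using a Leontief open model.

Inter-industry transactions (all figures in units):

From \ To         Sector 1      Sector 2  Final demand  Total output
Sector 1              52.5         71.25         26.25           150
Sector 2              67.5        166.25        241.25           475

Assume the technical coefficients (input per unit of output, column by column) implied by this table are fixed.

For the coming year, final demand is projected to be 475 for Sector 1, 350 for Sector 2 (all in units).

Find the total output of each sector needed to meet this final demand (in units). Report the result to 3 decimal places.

Technical coefficients a_ij = z_ij / X_j:
  a_11 = 52.5/150 = 0.35, a_21 = 67.5/150 = 0.45
  a_12 = 71.25/475 = 0.15, a_22 = 166.25/475 = 0.35
I − A =
  [   0.65    -0.15]
  [  -0.45     0.65]
det(I−A) = (0.65)(0.65) − (-0.15)(-0.45) = 0.3550
adj(I−A) = [[0.65, 0.15], [0.45, 0.65]]
(I − A)⁻¹ = adj(I−A) / det(I−A) ≈
  [   1.8310     0.4225]
  [   1.2676     1.8310]
x = (I − A)⁻¹ d = adj(I−A)·d / det(I−A), with det(I−A) = 0.3550:
  x_1 = (0.65·475 + 0.15·350) / 0.3550 = 361.25 / 0.3550 ≈ 1017.606
  x_2 = (0.45·475 + 0.65·350) / 0.3550 = 441.25 / 0.3550 ≈ 1242.958

x_1 = 1017.606, x_2 = 1242.958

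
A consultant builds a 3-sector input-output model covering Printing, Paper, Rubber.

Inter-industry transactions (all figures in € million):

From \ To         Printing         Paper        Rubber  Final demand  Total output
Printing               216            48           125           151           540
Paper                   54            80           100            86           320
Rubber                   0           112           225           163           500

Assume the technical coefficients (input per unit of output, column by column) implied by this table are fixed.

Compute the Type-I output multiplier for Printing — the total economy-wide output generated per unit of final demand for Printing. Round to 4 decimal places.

Technical coefficients a_ij = z_ij / X_j:
  a_11 = 216/540 = 0.40, a_21 = 54/540 = 0.10, a_31 = 0/540 = 0.00
  a_12 = 48/320 = 0.15, a_22 = 80/320 = 0.25, a_32 = 112/320 = 0.35
  a_13 = 125/500 = 0.25, a_23 = 100/500 = 0.20, a_33 = 225/500 = 0.45
I − A =
  [   0.60    -0.15    -0.25]
  [  -0.10     0.75    -0.20]
  [   0.00    -0.35     0.55]
Cofactors of I−A, C_ij = (−1)^(i+j)·(minor ij) (rows/columns in the sector order above):
  C_11 = (0.75)(0.55) − (-0.20)(-0.35) = 0.3425
  C_12 = −[(-0.10)(0.55) − (-0.20)(0.00)] = 0.0550
  C_13 = (-0.10)(-0.35) − (0.75)(0.00) = 0.0350
  C_21 = −[(-0.15)(0.55) − (-0.25)(-0.35)] = 0.1700
  C_22 = (0.60)(0.55) − (-0.25)(0.00) = 0.3300
  C_23 = −[(0.60)(-0.35) − (-0.15)(0.00)] = 0.2100
  C_31 = (-0.15)(-0.20) − (-0.25)(0.75) = 0.2175
  C_32 = −[(0.60)(-0.20) − (-0.25)(-0.10)] = 0.1450
  C_33 = (0.60)(0.75) − (-0.15)(-0.10) = 0.4350
det(I−A) = Σ_j (I−A)_1j·C_1j = (0.60)(0.3425) + (-0.15)(0.0550) + (-0.25)(0.0350) = 0.1885
adj(I−A) = Cᵀ =
  [ 0.3425   0.1700   0.2175]
  [ 0.0550   0.3300   0.1450]
  [ 0.0350   0.2100   0.4350]
(I − A)⁻¹ = adj(I−A) / det(I−A) ≈
  [   1.81698     0.90186     1.15385]
  [   0.29178     1.75066     0.76923]
  [   0.18568     1.11406     2.30769]
The output multiplier for sector j is the column-j sum of the Leontief inverse (I − A)⁻¹ = adj(I−A) / det(I−A).
Column 1 of adj(I−A): (0.3425, 0.0550, 0.0350); det(I−A) = 0.1885.
m_1 = (0.3425 + 0.0550 + 0.0350) / 0.1885 = 0.4325 / 0.1885 ≈ 2.2944.

m_1 = 2.2944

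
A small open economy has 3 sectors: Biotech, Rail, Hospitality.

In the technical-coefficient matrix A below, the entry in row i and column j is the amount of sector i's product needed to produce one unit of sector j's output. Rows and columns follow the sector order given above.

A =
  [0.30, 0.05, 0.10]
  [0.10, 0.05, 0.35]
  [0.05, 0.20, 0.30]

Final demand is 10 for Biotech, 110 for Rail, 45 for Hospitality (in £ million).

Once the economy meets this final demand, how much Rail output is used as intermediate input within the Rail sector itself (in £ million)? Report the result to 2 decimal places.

I − A =
  [   0.70    -0.05    -0.10]
  [  -0.10     0.95    -0.35]
  [  -0.05    -0.20     0.70]
Cofactors of I−A, C_ij = (−1)^(i+j)·(minor ij) (rows/columns in the sector order above):
  C_11 = (0.95)(0.70) − (-0.35)(-0.20) = 0.5950
  C_12 = −[(-0.10)(0.70) − (-0.35)(-0.05)] = 0.0875
  C_13 = (-0.10)(-0.20) − (0.95)(-0.05) = 0.0675
  C_21 = −[(-0.05)(0.70) − (-0.10)(-0.20)] = 0.0550
  C_22 = (0.70)(0.70) − (-0.10)(-0.05) = 0.4850
  C_23 = −[(0.70)(-0.20) − (-0.05)(-0.05)] = 0.1425
  C_31 = (-0.05)(-0.35) − (-0.10)(0.95) = 0.1125
  C_32 = −[(0.70)(-0.35) − (-0.10)(-0.10)] = 0.2550
  C_33 = (0.70)(0.95) − (-0.05)(-0.10) = 0.6600
det(I−A) = Σ_j (I−A)_1j·C_1j = (0.70)(0.5950) + (-0.05)(0.0875) + (-0.10)(0.0675) = 0.405375
adj(I−A) = Cᵀ =
  [ 0.5950   0.0550   0.1125]
  [ 0.0875   0.4850   0.2550]
  [ 0.0675   0.1425   0.6600]
(I − A)⁻¹ = adj(I−A) / det(I−A) ≈
  [   1.4678     0.1357     0.2775]
  [   0.2158     1.1964     0.6290]
  [   0.1665     0.3515     1.6281]
First solve x = (I − A)⁻¹ d = adj(I−A)·d / det(I−A); in particular x_R = (0.0875·10 + 0.4850·110 + 0.2550·45) / 0.405375 = 65.70 / 0.405375 ≈ 162.0722.
Intermediate flow from R to R: z_RR = a_RR · x_R = 0.05 × 65.70 / 0.405375 = 3.285 / 0.405375 ≈ 8.10.

z_RR = 8.10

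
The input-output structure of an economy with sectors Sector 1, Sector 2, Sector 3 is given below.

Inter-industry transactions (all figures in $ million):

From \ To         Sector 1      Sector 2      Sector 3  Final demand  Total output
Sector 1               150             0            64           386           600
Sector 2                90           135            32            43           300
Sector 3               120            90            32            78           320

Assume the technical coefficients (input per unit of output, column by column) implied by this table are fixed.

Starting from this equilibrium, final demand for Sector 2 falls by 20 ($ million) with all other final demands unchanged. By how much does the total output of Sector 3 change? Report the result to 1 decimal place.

Δx_3 = -14.2

Technical coefficients a_ij = z_ij / X_j:
  a_11 = 150/600 = 0.25, a_21 = 90/600 = 0.15, a_31 = 120/600 = 0.20
  a_12 = 0/300 = 0.00, a_22 = 135/300 = 0.45, a_32 = 90/300 = 0.30
  a_13 = 64/320 = 0.20, a_23 = 32/320 = 0.10, a_33 = 32/320 = 0.10
I − A =
  [   0.75     0.00    -0.20]
  [  -0.15     0.55    -0.10]
  [  -0.20    -0.30     0.90]
Cofactors of I−A, C_ij = (−1)^(i+j)·(minor ij) (rows/columns in the sector order above):
  C_11 = (0.55)(0.90) − (-0.10)(-0.30) = 0.4650
  C_12 = −[(-0.15)(0.90) − (-0.10)(-0.20)] = 0.1550
  C_13 = (-0.15)(-0.30) − (0.55)(-0.20) = 0.1550
  C_21 = −[(0.00)(0.90) − (-0.20)(-0.30)] = 0.0600
  C_22 = (0.75)(0.90) − (-0.20)(-0.20) = 0.6350
  C_23 = −[(0.75)(-0.30) − (0.00)(-0.20)] = 0.2250
  C_31 = (0.00)(-0.10) − (-0.20)(0.55) = 0.1100
  C_32 = −[(0.75)(-0.10) − (-0.20)(-0.15)] = 0.1050
  C_33 = (0.75)(0.55) − (0.00)(-0.15) = 0.4125
det(I−A) = Σ_j (I−A)_1j·C_1j = (0.75)(0.4650) + (0.00)(0.1550) + (-0.20)(0.1550) = 0.31775
adj(I−A) = Cᵀ =
  [ 0.4650   0.0600   0.1100]
  [ 0.1550   0.6350   0.1050]
  [ 0.1550   0.2250   0.4125]
(I − A)⁻¹ = adj(I−A) / det(I−A) ≈
  [   1.4634     0.1888     0.3462]
  [   0.4878     1.9984     0.3304]
  [   0.4878     0.7081     1.2982]
Δx = (I − A)⁻¹ Δd with Δd having -20 in the Sector 2 component and 0 elsewhere.
So Δx_3 = L_32 · (-20), where L_32 = adj(I−A)_32 / det(I−A) = 0.2250 / 0.31775.
Δx_3 = 0.2250 × (-20) / 0.31775 = -4.50 / 0.31775 ≈ -14.2.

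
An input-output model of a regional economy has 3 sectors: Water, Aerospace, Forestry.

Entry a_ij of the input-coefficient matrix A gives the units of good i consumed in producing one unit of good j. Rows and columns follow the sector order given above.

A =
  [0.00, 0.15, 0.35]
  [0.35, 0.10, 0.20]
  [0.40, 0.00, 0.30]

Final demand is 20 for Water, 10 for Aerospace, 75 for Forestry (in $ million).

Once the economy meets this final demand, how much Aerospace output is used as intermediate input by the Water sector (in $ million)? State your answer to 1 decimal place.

z_AW = 30.4

I − A =
  [   1.00    -0.15    -0.35]
  [  -0.35     0.90    -0.20]
  [  -0.40     0.00     0.70]
Cofactors of I−A, C_ij = (−1)^(i+j)·(minor ij) (rows/columns in the sector order above):
  C_11 = (0.90)(0.70) − (-0.20)(0.00) = 0.6300
  C_12 = −[(-0.35)(0.70) − (-0.20)(-0.40)] = 0.3250
  C_13 = (-0.35)(0.00) − (0.90)(-0.40) = 0.3600
  C_21 = −[(-0.15)(0.70) − (-0.35)(0.00)] = 0.1050
  C_22 = (1.00)(0.70) − (-0.35)(-0.40) = 0.5600
  C_23 = −[(1.00)(0.00) − (-0.15)(-0.40)] = 0.0600
  C_31 = (-0.15)(-0.20) − (-0.35)(0.90) = 0.3450
  C_32 = −[(1.00)(-0.20) − (-0.35)(-0.35)] = 0.3225
  C_33 = (1.00)(0.90) − (-0.15)(-0.35) = 0.8475
det(I−A) = Σ_j (I−A)_1j·C_1j = (1.00)(0.6300) + (-0.15)(0.3250) + (-0.35)(0.3600) = 0.45525
adj(I−A) = Cᵀ =
  [ 0.6300   0.1050   0.3450]
  [ 0.3250   0.5600   0.3225]
  [ 0.3600   0.0600   0.8475]
(I − A)⁻¹ = adj(I−A) / det(I−A) ≈
  [   1.3839     0.2306     0.7578]
  [   0.7139     1.2301     0.7084]
  [   0.7908     0.1318     1.8616]
First solve x = (I − A)⁻¹ d = adj(I−A)·d / det(I−A); in particular x_W = (0.6300·20 + 0.1050·10 + 0.3450·75) / 0.45525 = 39.525 / 0.45525 ≈ 86.820.
Intermediate flow from A to W: z_AW = a_AW · x_W = 0.35 × 39.525 / 0.45525 = 13.83375 / 0.45525 ≈ 30.4.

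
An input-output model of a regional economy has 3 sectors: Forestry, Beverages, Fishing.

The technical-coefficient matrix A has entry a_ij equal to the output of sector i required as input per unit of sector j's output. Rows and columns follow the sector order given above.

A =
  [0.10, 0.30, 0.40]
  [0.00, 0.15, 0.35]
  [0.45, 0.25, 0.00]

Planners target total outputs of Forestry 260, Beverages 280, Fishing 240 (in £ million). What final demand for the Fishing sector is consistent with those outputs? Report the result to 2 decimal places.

d_3 = 53.00

I − A =
  [   0.90    -0.30    -0.40]
  [   0.00     0.85    -0.35]
  [  -0.45    -0.25     1.00]
d = (I − A) x:
  d_1 = (+0.90)·260 + (-0.30)·280 + (-0.40)·240 = 54.00
  d_2 = (+0.00)·260 + (+0.85)·280 + (-0.35)·240 = 154.00
  d_3 = (-0.45)·260 + (-0.25)·280 + (+1.00)·240 = 53.00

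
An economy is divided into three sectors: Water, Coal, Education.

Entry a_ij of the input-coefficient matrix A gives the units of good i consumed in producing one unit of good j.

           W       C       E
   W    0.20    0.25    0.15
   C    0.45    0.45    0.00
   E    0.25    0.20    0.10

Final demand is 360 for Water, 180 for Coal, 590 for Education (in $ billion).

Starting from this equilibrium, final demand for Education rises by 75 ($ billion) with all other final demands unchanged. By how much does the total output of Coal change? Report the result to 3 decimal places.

I − A =
  [   0.80    -0.25    -0.15]
  [  -0.45     0.55     0.00]
  [  -0.25    -0.20     0.90]
Cofactors of I−A, C_ij = (−1)^(i+j)·(minor ij) (rows/columns in the sector order above):
  C_11 = (0.55)(0.90) − (0.00)(-0.20) = 0.4950
  C_12 = −[(-0.45)(0.90) − (0.00)(-0.25)] = 0.4050
  C_13 = (-0.45)(-0.20) − (0.55)(-0.25) = 0.2275
  C_21 = −[(-0.25)(0.90) − (-0.15)(-0.20)] = 0.2550
  C_22 = (0.80)(0.90) − (-0.15)(-0.25) = 0.6825
  C_23 = −[(0.80)(-0.20) − (-0.25)(-0.25)] = 0.2225
  C_31 = (-0.25)(0.00) − (-0.15)(0.55) = 0.0825
  C_32 = −[(0.80)(0.00) − (-0.15)(-0.45)] = 0.0675
  C_33 = (0.80)(0.55) − (-0.25)(-0.45) = 0.3275
det(I−A) = Σ_j (I−A)_1j·C_1j = (0.80)(0.4950) + (-0.25)(0.4050) + (-0.15)(0.2275) = 0.260625
adj(I−A) = Cᵀ =
  [ 0.4950   0.2550   0.0825]
  [ 0.4050   0.6825   0.0675]
  [ 0.2275   0.2225   0.3275]
(I − A)⁻¹ = adj(I−A) / det(I−A) ≈
  [   1.8993     0.9784     0.3165]
  [   1.5540     2.6187     0.2590]
  [   0.8729     0.8537     1.2566]
Δx = (I − A)⁻¹ Δd with Δd having +75 in the Education component and 0 elsewhere.
So Δx_C = L_CE · (+75), where L_CE = adj(I−A)_CE / det(I−A) = 0.0675 / 0.260625.
Δx_C = 0.0675 × (+75) / 0.260625 = 5.0625 / 0.260625 ≈ 19.424.

Δx_C = 19.424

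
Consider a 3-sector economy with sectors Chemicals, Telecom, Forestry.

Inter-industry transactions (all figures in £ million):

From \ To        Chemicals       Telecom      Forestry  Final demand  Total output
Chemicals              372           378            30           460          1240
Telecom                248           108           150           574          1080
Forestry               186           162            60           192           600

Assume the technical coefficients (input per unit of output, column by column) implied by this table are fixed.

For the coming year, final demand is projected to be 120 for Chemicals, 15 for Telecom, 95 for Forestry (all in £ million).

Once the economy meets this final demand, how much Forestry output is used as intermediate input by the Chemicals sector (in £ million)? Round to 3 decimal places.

Technical coefficients a_ij = z_ij / X_j:
  a_CC = 372/1240 = 0.30, a_TC = 248/1240 = 0.20, a_FC = 186/1240 = 0.15
  a_CT = 378/1080 = 0.35, a_TT = 108/1080 = 0.10, a_FT = 162/1080 = 0.15
  a_CF = 30/600 = 0.05, a_TF = 150/600 = 0.25, a_FF = 60/600 = 0.10
I − A =
  [   0.70    -0.35    -0.05]
  [  -0.20     0.90    -0.25]
  [  -0.15    -0.15     0.90]
Cofactors of I−A, C_ij = (−1)^(i+j)·(minor ij) (rows/columns in the sector order above):
  C_11 = (0.90)(0.90) − (-0.25)(-0.15) = 0.7725
  C_12 = −[(-0.20)(0.90) − (-0.25)(-0.15)] = 0.2175
  C_13 = (-0.20)(-0.15) − (0.90)(-0.15) = 0.1650
  C_21 = −[(-0.35)(0.90) − (-0.05)(-0.15)] = 0.3225
  C_22 = (0.70)(0.90) − (-0.05)(-0.15) = 0.6225
  C_23 = −[(0.70)(-0.15) − (-0.35)(-0.15)] = 0.1575
  C_31 = (-0.35)(-0.25) − (-0.05)(0.90) = 0.1325
  C_32 = −[(0.70)(-0.25) − (-0.05)(-0.20)] = 0.1850
  C_33 = (0.70)(0.90) − (-0.35)(-0.20) = 0.5600
det(I−A) = Σ_j (I−A)_1j·C_1j = (0.70)(0.7725) + (-0.35)(0.2175) + (-0.05)(0.1650) = 0.456375
adj(I−A) = Cᵀ =
  [ 0.7725   0.3225   0.1325]
  [ 0.2175   0.6225   0.1850]
  [ 0.1650   0.1575   0.5600]
(I − A)⁻¹ = adj(I−A) / det(I−A) ≈
  [   1.6927     0.7067     0.2903]
  [   0.4766     1.3640     0.4054]
  [   0.3615     0.3451     1.2271]
First solve x = (I − A)⁻¹ d = adj(I−A)·d / det(I−A); in particular x_C = (0.7725·120 + 0.3225·15 + 0.1325·95) / 0.456375 = 110.125 / 0.456375 ≈ 241.30375.
Intermediate flow from F to C: z_FC = a_FC · x_C = 0.15 × 110.125 / 0.456375 = 16.51875 / 0.456375 ≈ 36.196.

z_FC = 36.196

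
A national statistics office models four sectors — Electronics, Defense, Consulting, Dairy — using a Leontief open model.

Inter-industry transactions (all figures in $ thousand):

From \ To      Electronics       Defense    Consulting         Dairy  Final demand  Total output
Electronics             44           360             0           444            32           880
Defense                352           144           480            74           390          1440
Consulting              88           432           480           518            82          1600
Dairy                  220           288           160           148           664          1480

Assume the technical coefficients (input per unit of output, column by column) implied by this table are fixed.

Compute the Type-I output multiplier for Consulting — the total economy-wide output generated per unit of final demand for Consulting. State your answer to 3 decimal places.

Technical coefficients a_ij = z_ij / X_j:
  a_11 = 44/880 = 0.05, a_21 = 352/880 = 0.40, a_31 = 88/880 = 0.10, a_41 = 220/880 = 0.25
  a_12 = 360/1440 = 0.25, a_22 = 144/1440 = 0.10, a_32 = 432/1440 = 0.30, a_42 = 288/1440 = 0.20
  a_13 = 0/1600 = 0.00, a_23 = 480/1600 = 0.30, a_33 = 480/1600 = 0.30, a_43 = 160/1600 = 0.10
  a_14 = 444/1480 = 0.30, a_24 = 74/1480 = 0.05, a_34 = 518/1480 = 0.35, a_44 = 148/1480 = 0.10
I − A =
  [   0.95    -0.25     0.00    -0.30]
  [  -0.40     0.90    -0.30    -0.05]
  [  -0.10    -0.30     0.70    -0.35]
  [  -0.25    -0.20    -0.10     0.90]
Compute the cofactors C_ij = (−1)^(i+j)·(3×3 minor ij) of I−A; the adjugate is their transpose:
adj(I−A) = Cᵀ =
  [ 0.425000   0.199750   0.113750   0.197000]
  [ 0.300500   0.509750   0.250750   0.226000]
  [ 0.298500   0.350875   0.575375   0.342750]
  [ 0.218000   0.207750   0.151250   0.435500]
det(I−A) = Σ_j (I−A)_1j·C_1j = (0.95)(0.425000) + (-0.25)(0.300500) + (0.00)(0.298500) + (-0.30)(0.218000) = 0.263225
(I − A)⁻¹ = adj(I−A) / det(I−A) ≈
  [   1.6146     0.7589     0.4321     0.7484]
  [   1.1416     1.9366     0.9526     0.8586]
  [   1.1340     1.3330     2.1859     1.3021]
  [   0.8282     0.7892     0.5746     1.6545]
The output multiplier for sector j is the column-j sum of the Leontief inverse (I − A)⁻¹ = adj(I−A) / det(I−A).
Column 3 of adj(I−A): (0.113750, 0.250750, 0.575375, 0.151250); det(I−A) = 0.263225.
m_3 = (0.113750 + 0.250750 + 0.575375 + 0.151250) / 0.263225 = 1.091125 / 0.263225 ≈ 4.145.

m_3 = 4.145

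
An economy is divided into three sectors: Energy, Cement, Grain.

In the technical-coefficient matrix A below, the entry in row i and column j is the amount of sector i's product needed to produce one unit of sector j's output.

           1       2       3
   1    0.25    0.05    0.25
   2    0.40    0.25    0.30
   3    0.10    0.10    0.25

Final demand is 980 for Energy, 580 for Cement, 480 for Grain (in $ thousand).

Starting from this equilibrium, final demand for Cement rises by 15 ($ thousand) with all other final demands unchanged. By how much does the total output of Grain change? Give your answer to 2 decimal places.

I − A =
  [   0.75    -0.05    -0.25]
  [  -0.40     0.75    -0.30]
  [  -0.10    -0.10     0.75]
Cofactors of I−A, C_ij = (−1)^(i+j)·(minor ij) (rows/columns in the sector order above):
  C_11 = (0.75)(0.75) − (-0.30)(-0.10) = 0.5325
  C_12 = −[(-0.40)(0.75) − (-0.30)(-0.10)] = 0.3300
  C_13 = (-0.40)(-0.10) − (0.75)(-0.10) = 0.1150
  C_21 = −[(-0.05)(0.75) − (-0.25)(-0.10)] = 0.0625
  C_22 = (0.75)(0.75) − (-0.25)(-0.10) = 0.5375
  C_23 = −[(0.75)(-0.10) − (-0.05)(-0.10)] = 0.0800
  C_31 = (-0.05)(-0.30) − (-0.25)(0.75) = 0.2025
  C_32 = −[(0.75)(-0.30) − (-0.25)(-0.40)] = 0.3250
  C_33 = (0.75)(0.75) − (-0.05)(-0.40) = 0.5425
det(I−A) = Σ_j (I−A)_1j·C_1j = (0.75)(0.5325) + (-0.05)(0.3300) + (-0.25)(0.1150) = 0.354125
adj(I−A) = Cᵀ =
  [ 0.5325   0.0625   0.2025]
  [ 0.3300   0.5375   0.3250]
  [ 0.1150   0.0800   0.5425]
(I − A)⁻¹ = adj(I−A) / det(I−A) ≈
  [   1.5037     0.1765     0.5718]
  [   0.9319     1.5178     0.9178]
  [   0.3247     0.2259     1.5319]
Δx = (I − A)⁻¹ Δd with Δd having +15 in the Cement component and 0 elsewhere.
So Δx_3 = L_32 · (+15), where L_32 = adj(I−A)_32 / det(I−A) = 0.0800 / 0.354125.
Δx_3 = 0.0800 × (+15) / 0.354125 = 1.20 / 0.354125 ≈ 3.39.

Δx_3 = 3.39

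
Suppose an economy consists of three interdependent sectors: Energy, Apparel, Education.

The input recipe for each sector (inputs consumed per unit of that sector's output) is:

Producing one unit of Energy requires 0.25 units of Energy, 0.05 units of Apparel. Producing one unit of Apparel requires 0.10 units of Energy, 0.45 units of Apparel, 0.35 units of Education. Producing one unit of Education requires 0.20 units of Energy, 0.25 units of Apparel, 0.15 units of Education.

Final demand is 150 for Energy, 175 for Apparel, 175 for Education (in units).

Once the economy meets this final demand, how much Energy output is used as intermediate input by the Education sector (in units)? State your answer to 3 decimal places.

I − A =
  [   0.75    -0.10    -0.20]
  [  -0.05     0.55    -0.25]
  [   0.00    -0.35     0.85]
Cofactors of I−A, C_ij = (−1)^(i+j)·(minor ij) (rows/columns in the sector order above):
  C_11 = (0.55)(0.85) − (-0.25)(-0.35) = 0.3800
  C_12 = −[(-0.05)(0.85) − (-0.25)(0.00)] = 0.0425
  C_13 = (-0.05)(-0.35) − (0.55)(0.00) = 0.0175
  C_21 = −[(-0.10)(0.85) − (-0.20)(-0.35)] = 0.1550
  C_22 = (0.75)(0.85) − (-0.20)(0.00) = 0.6375
  C_23 = −[(0.75)(-0.35) − (-0.10)(0.00)] = 0.2625
  C_31 = (-0.10)(-0.25) − (-0.20)(0.55) = 0.1350
  C_32 = −[(0.75)(-0.25) − (-0.20)(-0.05)] = 0.1975
  C_33 = (0.75)(0.55) − (-0.10)(-0.05) = 0.4075
det(I−A) = Σ_j (I−A)_1j·C_1j = (0.75)(0.3800) + (-0.10)(0.0425) + (-0.20)(0.0175) = 0.27725
adj(I−A) = Cᵀ =
  [ 0.3800   0.1550   0.1350]
  [ 0.0425   0.6375   0.1975]
  [ 0.0175   0.2625   0.4075]
(I − A)⁻¹ = adj(I−A) / det(I−A) ≈
  [   1.3706     0.5591     0.4869]
  [   0.1533     2.2994     0.7124]
  [   0.0631     0.9468     1.4698]
First solve x = (I − A)⁻¹ d = adj(I−A)·d / det(I−A); in particular x_3 = (0.0175·150 + 0.2625·175 + 0.4075·175) / 0.27725 = 119.875 / 0.27725 ≈ 432.37151.
Intermediate flow from 1 to 3: z_13 = a_13 · x_3 = 0.20 × 119.875 / 0.27725 = 23.975 / 0.27725 ≈ 86.474.

z_13 = 86.474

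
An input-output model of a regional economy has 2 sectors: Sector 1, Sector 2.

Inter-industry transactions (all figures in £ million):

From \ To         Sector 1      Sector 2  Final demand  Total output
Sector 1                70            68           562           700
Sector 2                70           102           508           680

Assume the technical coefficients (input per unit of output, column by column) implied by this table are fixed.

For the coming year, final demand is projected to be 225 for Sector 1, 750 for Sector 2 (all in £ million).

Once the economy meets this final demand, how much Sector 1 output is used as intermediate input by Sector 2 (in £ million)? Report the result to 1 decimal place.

Technical coefficients a_ij = z_ij / X_j:
  a_11 = 70/700 = 0.10, a_21 = 70/700 = 0.10
  a_12 = 68/680 = 0.10, a_22 = 102/680 = 0.15
I − A =
  [   0.90    -0.10]
  [  -0.10     0.85]
det(I−A) = (0.90)(0.85) − (-0.10)(-0.10) = 0.7550
adj(I−A) = [[0.85, 0.10], [0.10, 0.90]]
(I − A)⁻¹ = adj(I−A) / det(I−A) ≈
  [   1.1258     0.1325]
  [   0.1325     1.1921]
First solve x = (I − A)⁻¹ d = adj(I−A)·d / det(I−A); in particular x_2 = (0.10·225 + 0.90·750) / 0.7550 = 697.50 / 0.7550 ≈ 923.841.
Intermediate flow from 1 to 2: z_12 = a_12 · x_2 = 0.10 × 697.50 / 0.7550 = 69.75 / 0.7550 ≈ 92.4.

z_12 = 92.4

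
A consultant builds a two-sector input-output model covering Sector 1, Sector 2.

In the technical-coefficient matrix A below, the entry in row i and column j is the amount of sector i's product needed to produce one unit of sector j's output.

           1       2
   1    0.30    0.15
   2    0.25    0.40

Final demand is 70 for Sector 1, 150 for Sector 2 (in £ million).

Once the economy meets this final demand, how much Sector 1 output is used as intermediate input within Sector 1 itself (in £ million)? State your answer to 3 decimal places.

z_11 = 50.588

I − A =
  [   0.70    -0.15]
  [  -0.25     0.60]
det(I−A) = (0.70)(0.60) − (-0.15)(-0.25) = 0.3825
adj(I−A) = [[0.60, 0.15], [0.25, 0.70]]
(I − A)⁻¹ = adj(I−A) / det(I−A) ≈
  [   1.5686     0.3922]
  [   0.6536     1.8301]
First solve x = (I − A)⁻¹ d = adj(I−A)·d / det(I−A); in particular x_1 = (0.60·70 + 0.15·150) / 0.3825 = 64.50 / 0.3825 ≈ 168.62745.
Intermediate flow from 1 to 1: z_11 = a_11 · x_1 = 0.30 × 64.50 / 0.3825 = 19.35 / 0.3825 ≈ 50.588.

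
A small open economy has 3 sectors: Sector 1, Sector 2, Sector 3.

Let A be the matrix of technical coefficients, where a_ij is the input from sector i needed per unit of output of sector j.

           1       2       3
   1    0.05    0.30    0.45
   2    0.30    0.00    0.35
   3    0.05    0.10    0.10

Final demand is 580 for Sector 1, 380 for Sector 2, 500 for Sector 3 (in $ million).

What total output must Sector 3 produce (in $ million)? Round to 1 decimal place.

I − A =
  [   0.95    -0.30    -0.45]
  [  -0.30     1.00    -0.35]
  [  -0.05    -0.10     0.90]
Cofactors of I−A, C_ij = (−1)^(i+j)·(minor ij) (rows/columns in the sector order above):
  C_11 = (1.00)(0.90) − (-0.35)(-0.10) = 0.8650
  C_12 = −[(-0.30)(0.90) − (-0.35)(-0.05)] = 0.2875
  C_13 = (-0.30)(-0.10) − (1.00)(-0.05) = 0.0800
  C_21 = −[(-0.30)(0.90) − (-0.45)(-0.10)] = 0.3150
  C_22 = (0.95)(0.90) − (-0.45)(-0.05) = 0.8325
  C_23 = −[(0.95)(-0.10) − (-0.30)(-0.05)] = 0.1100
  C_31 = (-0.30)(-0.35) − (-0.45)(1.00) = 0.5550
  C_32 = −[(0.95)(-0.35) − (-0.45)(-0.30)] = 0.4675
  C_33 = (0.95)(1.00) − (-0.30)(-0.30) = 0.8600
det(I−A) = Σ_j (I−A)_1j·C_1j = (0.95)(0.8650) + (-0.30)(0.2875) + (-0.45)(0.0800) = 0.6995
adj(I−A) = Cᵀ =
  [ 0.8650   0.3150   0.5550]
  [ 0.2875   0.8325   0.4675]
  [ 0.0800   0.1100   0.8600]
(I − A)⁻¹ = adj(I−A) / det(I−A) ≈
  [   1.2366     0.4503     0.7934]
  [   0.4110     1.1901     0.6683]
  [   0.1144     0.1573     1.2294]
x = (I − A)⁻¹ d = adj(I−A)·d / det(I−A), with det(I−A) = 0.6995:
  x_1 = (0.8650·580 + 0.3150·380 + 0.5550·500) / 0.6995 = 898.90 / 0.6995 ≈ 1285.1
  x_2 = (0.2875·580 + 0.8325·380 + 0.4675·500) / 0.6995 = 716.85 / 0.6995 ≈ 1024.8
  x_3 = (0.0800·580 + 0.1100·380 + 0.8600·500) / 0.6995 = 518.20 / 0.6995 ≈ 740.8

x_3 = 740.8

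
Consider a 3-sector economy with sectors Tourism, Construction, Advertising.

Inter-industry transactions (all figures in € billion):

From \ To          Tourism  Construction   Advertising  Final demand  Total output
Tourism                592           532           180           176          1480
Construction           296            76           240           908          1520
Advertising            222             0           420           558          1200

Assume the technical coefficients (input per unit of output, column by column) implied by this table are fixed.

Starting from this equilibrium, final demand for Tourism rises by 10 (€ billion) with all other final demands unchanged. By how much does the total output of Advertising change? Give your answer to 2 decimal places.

Technical coefficients a_ij = z_ij / X_j:
  a_11 = 592/1480 = 0.40, a_21 = 296/1480 = 0.20, a_31 = 222/1480 = 0.15
  a_12 = 532/1520 = 0.35, a_22 = 76/1520 = 0.05, a_32 = 0/1520 = 0.00
  a_13 = 180/1200 = 0.15, a_23 = 240/1200 = 0.20, a_33 = 420/1200 = 0.35
I − A =
  [   0.60    -0.35    -0.15]
  [  -0.20     0.95    -0.20]
  [  -0.15     0.00     0.65]
Cofactors of I−A, C_ij = (−1)^(i+j)·(minor ij) (rows/columns in the sector order above):
  C_11 = (0.95)(0.65) − (-0.20)(0.00) = 0.6175
  C_12 = −[(-0.20)(0.65) − (-0.20)(-0.15)] = 0.1600
  C_13 = (-0.20)(0.00) − (0.95)(-0.15) = 0.1425
  C_21 = −[(-0.35)(0.65) − (-0.15)(0.00)] = 0.2275
  C_22 = (0.60)(0.65) − (-0.15)(-0.15) = 0.3675
  C_23 = −[(0.60)(0.00) − (-0.35)(-0.15)] = 0.0525
  C_31 = (-0.35)(-0.20) − (-0.15)(0.95) = 0.2125
  C_32 = −[(0.60)(-0.20) − (-0.15)(-0.20)] = 0.1500
  C_33 = (0.60)(0.95) − (-0.35)(-0.20) = 0.5000
det(I−A) = Σ_j (I−A)_1j·C_1j = (0.60)(0.6175) + (-0.35)(0.1600) + (-0.15)(0.1425) = 0.293125
adj(I−A) = Cᵀ =
  [ 0.6175   0.2275   0.2125]
  [ 0.1600   0.3675   0.1500]
  [ 0.1425   0.0525   0.5000]
(I − A)⁻¹ = adj(I−A) / det(I−A) ≈
  [   2.1066     0.7761     0.7249]
  [   0.5458     1.2537     0.5117]
  [   0.4861     0.1791     1.7058]
Δx = (I − A)⁻¹ Δd with Δd having +10 in the Tourism component and 0 elsewhere.
So Δx_3 = L_31 · (+10), where L_31 = adj(I−A)_31 / det(I−A) = 0.1425 / 0.293125.
Δx_3 = 0.1425 × (+10) / 0.293125 = 1.425 / 0.293125 ≈ 4.86.

Δx_3 = 4.86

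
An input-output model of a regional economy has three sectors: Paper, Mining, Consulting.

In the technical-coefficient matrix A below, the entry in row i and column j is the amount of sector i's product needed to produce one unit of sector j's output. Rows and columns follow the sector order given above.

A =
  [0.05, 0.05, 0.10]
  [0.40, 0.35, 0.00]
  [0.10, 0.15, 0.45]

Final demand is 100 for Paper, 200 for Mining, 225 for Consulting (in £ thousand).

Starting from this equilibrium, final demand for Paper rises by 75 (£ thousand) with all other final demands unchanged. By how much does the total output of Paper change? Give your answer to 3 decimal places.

I − A =
  [   0.95    -0.05    -0.10]
  [  -0.40     0.65     0.00]
  [  -0.10    -0.15     0.55]
Cofactors of I−A, C_ij = (−1)^(i+j)·(minor ij) (rows/columns in the sector order above):
  C_11 = (0.65)(0.55) − (0.00)(-0.15) = 0.3575
  C_12 = −[(-0.40)(0.55) − (0.00)(-0.10)] = 0.2200
  C_13 = (-0.40)(-0.15) − (0.65)(-0.10) = 0.1250
  C_21 = −[(-0.05)(0.55) − (-0.10)(-0.15)] = 0.0425
  C_22 = (0.95)(0.55) − (-0.10)(-0.10) = 0.5125
  C_23 = −[(0.95)(-0.15) − (-0.05)(-0.10)] = 0.1475
  C_31 = (-0.05)(0.00) − (-0.10)(0.65) = 0.0650
  C_32 = −[(0.95)(0.00) − (-0.10)(-0.40)] = 0.0400
  C_33 = (0.95)(0.65) − (-0.05)(-0.40) = 0.5975
det(I−A) = Σ_j (I−A)_1j·C_1j = (0.95)(0.3575) + (-0.05)(0.2200) + (-0.10)(0.1250) = 0.316125
adj(I−A) = Cᵀ =
  [ 0.3575   0.0425   0.0650]
  [ 0.2200   0.5125   0.0400]
  [ 0.1250   0.1475   0.5975]
(I − A)⁻¹ = adj(I−A) / det(I−A) ≈
  [   1.1309     0.1344     0.2056]
  [   0.6959     1.6212     0.1265]
  [   0.3954     0.4666     1.8901]
Δx = (I − A)⁻¹ Δd with Δd having +75 in the Paper component and 0 elsewhere.
So Δx_P = L_PP · (+75), where L_PP = adj(I−A)_PP / det(I−A) = 0.3575 / 0.316125.
Δx_P = 0.3575 × (+75) / 0.316125 = 26.8125 / 0.316125 ≈ 84.816.

Δx_P = 84.816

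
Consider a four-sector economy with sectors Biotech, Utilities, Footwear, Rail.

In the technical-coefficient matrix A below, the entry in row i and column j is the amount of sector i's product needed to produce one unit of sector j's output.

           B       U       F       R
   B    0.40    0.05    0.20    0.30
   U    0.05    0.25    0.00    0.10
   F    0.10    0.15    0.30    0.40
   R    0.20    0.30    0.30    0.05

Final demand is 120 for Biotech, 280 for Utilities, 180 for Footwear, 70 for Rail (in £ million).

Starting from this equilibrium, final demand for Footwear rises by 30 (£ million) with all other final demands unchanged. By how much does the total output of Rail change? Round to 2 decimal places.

Δx_R = 32.00

I − A =
  [   0.60    -0.05    -0.20    -0.30]
  [  -0.05     0.75     0.00    -0.10]
  [  -0.10    -0.15     0.70    -0.40]
  [  -0.20    -0.30    -0.30     0.95]
Compute the cofactors C_ij = (−1)^(i+j)·(3×3 minor ij) of I−A; the adjugate is their transpose:
adj(I−A) = Cᵀ =
  [ 0.383250   0.156250   0.205500   0.224000]
  [ 0.044250   0.241000   0.036000   0.054500]
  [ 0.144375   0.166250   0.356625   0.213250]
  [ 0.140250   0.161500   0.167250   0.296750]
det(I−A) = Σ_j (I−A)_1j·C_1j = (0.60)(0.383250) + (-0.05)(0.044250) + (-0.20)(0.144375) + (-0.30)(0.140250) = 0.1567875
(I − A)⁻¹ = adj(I−A) / det(I−A) ≈
  [   2.4444     0.9966     1.3107     1.4287]
  [   0.2822     1.5371     0.2296     0.3476]
  [   0.9208     1.0604     2.2746     1.3601]
  [   0.8945     1.0301     1.0667     1.8927]
Δx = (I − A)⁻¹ Δd with Δd having +30 in the Footwear component and 0 elsewhere.
So Δx_R = L_RF · (+30), where L_RF = adj(I−A)_RF / det(I−A) = 0.167250 / 0.1567875.
Δx_R = 0.167250 × (+30) / 0.1567875 = 5.0175 / 0.1567875 ≈ 32.00.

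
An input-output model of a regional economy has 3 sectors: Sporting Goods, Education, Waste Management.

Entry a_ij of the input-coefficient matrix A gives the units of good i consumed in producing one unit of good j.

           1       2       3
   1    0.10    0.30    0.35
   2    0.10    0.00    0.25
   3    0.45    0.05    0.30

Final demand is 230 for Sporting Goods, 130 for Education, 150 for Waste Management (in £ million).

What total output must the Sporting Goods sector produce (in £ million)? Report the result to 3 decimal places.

I − A =
  [   0.90    -0.30    -0.35]
  [  -0.10     1.00    -0.25]
  [  -0.45    -0.05     0.70]
Cofactors of I−A, C_ij = (−1)^(i+j)·(minor ij) (rows/columns in the sector order above):
  C_11 = (1.00)(0.70) − (-0.25)(-0.05) = 0.6875
  C_12 = −[(-0.10)(0.70) − (-0.25)(-0.45)] = 0.1825
  C_13 = (-0.10)(-0.05) − (1.00)(-0.45) = 0.4550
  C_21 = −[(-0.30)(0.70) − (-0.35)(-0.05)] = 0.2275
  C_22 = (0.90)(0.70) − (-0.35)(-0.45) = 0.4725
  C_23 = −[(0.90)(-0.05) − (-0.30)(-0.45)] = 0.1800
  C_31 = (-0.30)(-0.25) − (-0.35)(1.00) = 0.4250
  C_32 = −[(0.90)(-0.25) − (-0.35)(-0.10)] = 0.2600
  C_33 = (0.90)(1.00) − (-0.30)(-0.10) = 0.8700
det(I−A) = Σ_j (I−A)_1j·C_1j = (0.90)(0.6875) + (-0.30)(0.1825) + (-0.35)(0.4550) = 0.40475
adj(I−A) = Cᵀ =
  [ 0.6875   0.2275   0.4250]
  [ 0.1825   0.4725   0.2600]
  [ 0.4550   0.1800   0.8700]
(I − A)⁻¹ = adj(I−A) / det(I−A) ≈
  [   1.6986     0.5621     1.0500]
  [   0.4509     1.1674     0.6424]
  [   1.1242     0.4447     2.1495]
x = (I − A)⁻¹ d = adj(I−A)·d / det(I−A), with det(I−A) = 0.40475:
  x_1 = (0.6875·230 + 0.2275·130 + 0.4250·150) / 0.40475 = 251.45 / 0.40475 ≈ 621.248
  x_2 = (0.1825·230 + 0.4725·130 + 0.2600·150) / 0.40475 = 142.40 / 0.40475 ≈ 351.822
  x_3 = (0.4550·230 + 0.1800·130 + 0.8700·150) / 0.40475 = 258.55 / 0.40475 ≈ 638.789

x_1 = 621.248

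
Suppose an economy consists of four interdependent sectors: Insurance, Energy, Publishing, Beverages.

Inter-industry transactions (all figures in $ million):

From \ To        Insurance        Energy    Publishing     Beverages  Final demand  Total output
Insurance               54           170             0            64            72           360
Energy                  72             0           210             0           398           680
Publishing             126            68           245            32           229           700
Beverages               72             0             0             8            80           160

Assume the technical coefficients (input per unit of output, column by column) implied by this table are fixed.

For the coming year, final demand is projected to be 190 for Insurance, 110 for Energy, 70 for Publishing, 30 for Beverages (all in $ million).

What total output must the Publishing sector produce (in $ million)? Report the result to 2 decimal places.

x_P = 381.07

Technical coefficients a_ij = z_ij / X_j:
  a_II = 54/360 = 0.15, a_EI = 72/360 = 0.20, a_PI = 126/360 = 0.35, a_BI = 72/360 = 0.20
  a_IE = 170/680 = 0.25, a_EE = 0/680 = 0.00, a_PE = 68/680 = 0.10, a_BE = 0/680 = 0.00
  a_IP = 0/700 = 0.00, a_EP = 210/700 = 0.30, a_PP = 245/700 = 0.35, a_BP = 0/700 = 0.00
  a_IB = 64/160 = 0.40, a_EB = 0/160 = 0.00, a_PB = 32/160 = 0.20, a_BB = 8/160 = 0.05
I − A =
  [   0.85    -0.25     0.00    -0.40]
  [  -0.20     1.00    -0.30     0.00]
  [  -0.35    -0.10     0.65    -0.20]
  [  -0.20     0.00     0.00     0.95]
Compute the cofactors C_ij = (−1)^(i+j)·(3×3 minor ij) of I−A; the adjugate is their transpose:
adj(I−A) = Cᵀ =
  [ 0.589000   0.154375   0.071250   0.263000]
  [ 0.235250   0.472875   0.218250   0.145000]
  [ 0.391500   0.165875   0.680000   0.308000]
  [ 0.124000   0.032500   0.015000   0.468250]
det(I−A) = Σ_j (I−A)_1j·C_1j = (0.85)(0.589000) + (-0.25)(0.235250) + (0.00)(0.391500) + (-0.40)(0.124000) = 0.3922375
(I − A)⁻¹ = adj(I−A) / det(I−A) ≈
  [   1.5016     0.3936     0.1817     0.6705]
  [   0.5998     1.2056     0.5564     0.3697]
  [   0.9981     0.4229     1.7336     0.7852]
  [   0.3161     0.0829     0.0382     1.1938]
x = (I − A)⁻¹ d = adj(I−A)·d / det(I−A), with det(I−A) = 0.3922375:
  x_I = (0.589000·190 + 0.154375·110 + 0.071250·70 + 0.263000·30) / 0.3922375 = 141.76875 / 0.3922375 ≈ 361.44
  x_E = (0.235250·190 + 0.472875·110 + 0.218250·70 + 0.145000·30) / 0.3922375 = 116.34125 / 0.3922375 ≈ 296.61
  x_P = (0.391500·190 + 0.165875·110 + 0.680000·70 + 0.308000·30) / 0.3922375 = 149.47125 / 0.3922375 ≈ 381.07
  x_B = (0.124000·190 + 0.032500·110 + 0.015000·70 + 0.468250·30) / 0.3922375 = 42.2325 / 0.3922375 ≈ 107.67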